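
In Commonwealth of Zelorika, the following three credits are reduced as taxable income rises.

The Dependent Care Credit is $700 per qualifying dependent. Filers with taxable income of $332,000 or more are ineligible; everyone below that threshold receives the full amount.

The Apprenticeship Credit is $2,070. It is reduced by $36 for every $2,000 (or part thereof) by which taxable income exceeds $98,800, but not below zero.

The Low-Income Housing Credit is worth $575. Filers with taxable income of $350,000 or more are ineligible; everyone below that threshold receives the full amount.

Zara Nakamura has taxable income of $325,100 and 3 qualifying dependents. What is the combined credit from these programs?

$2,675

Dependent Care Credit: base = 3 × $700 = $2,100. $325,100 is below the $332,000 cutoff, so the full $2,100 applies.
Apprenticeship Credit: income exceeds $98,800 by $226,300 → 114 increments × $36 = $4,104 ≥ base, so the credit is $0.
Low-Income Housing Credit: $325,100 is below the $350,000 cutoff, so the full $575 applies.
Total: $2,100 + $0 + $575 = $2,675.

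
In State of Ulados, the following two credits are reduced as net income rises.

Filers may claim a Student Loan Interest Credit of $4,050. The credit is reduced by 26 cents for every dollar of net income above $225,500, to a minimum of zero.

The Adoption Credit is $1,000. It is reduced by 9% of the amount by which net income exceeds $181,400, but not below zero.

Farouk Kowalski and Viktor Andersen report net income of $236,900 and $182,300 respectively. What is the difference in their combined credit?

Farouk ($236,900): Student Loan Interest Credit: 26% of the $11,400 excess over $225,500 is $2,964; credit = $4,050 − $2,964 = $1,086. Adoption Credit: 9% of the $55,500 excess over $181,400 is $4,995 ≥ base, so the credit is $0. total $1,086 + $0 = $1,086
Viktor ($182,300): Student Loan Interest Credit: $182,300 is at or below the $225,500 threshold, so the full $4,050 applies. Adoption Credit: 9% of the $900 excess over $181,400 is $81; credit = $1,000 − $81 = $919. total $4,050 + $919 = $4,969
Difference: |$1,086 − $4,969| = $3,883.

$3,883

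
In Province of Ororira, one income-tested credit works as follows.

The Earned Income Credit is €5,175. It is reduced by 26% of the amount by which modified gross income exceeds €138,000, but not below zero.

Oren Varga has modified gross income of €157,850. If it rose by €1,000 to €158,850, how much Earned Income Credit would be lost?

At €157,850 — 26% of the €19,850 excess over €138,000 is €5,161; credit = €5,175 − €5,161 = €14.
At €158,850 — 26% of the €20,850 excess over €138,000 is €5,421 ≥ base, so the credit is €0.
Lost: €14 − €0 = €14.

€14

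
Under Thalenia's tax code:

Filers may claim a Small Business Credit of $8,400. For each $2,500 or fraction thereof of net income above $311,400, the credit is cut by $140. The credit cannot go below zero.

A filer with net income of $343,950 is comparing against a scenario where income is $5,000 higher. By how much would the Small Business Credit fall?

$280

At $343,950 — income exceeds $311,400 by $32,550, which is 14 full-or-partial $2,500 increments; reduction = 14 × $140 = $1,960, leaving $6,440.
At $348,950 — income exceeds $311,400 by $37,550, which is 16 full-or-partial $2,500 increments; reduction = 16 × $140 = $2,240, leaving $6,160.
Lost: $6,440 − $6,160 = $280.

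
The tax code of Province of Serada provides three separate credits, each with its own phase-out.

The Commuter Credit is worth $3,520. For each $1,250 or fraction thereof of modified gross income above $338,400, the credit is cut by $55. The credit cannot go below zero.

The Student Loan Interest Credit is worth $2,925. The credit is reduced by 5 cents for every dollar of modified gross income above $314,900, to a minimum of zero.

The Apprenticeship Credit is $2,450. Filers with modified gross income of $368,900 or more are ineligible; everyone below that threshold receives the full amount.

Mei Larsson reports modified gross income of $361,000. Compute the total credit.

Commuter Credit: income exceeds $338,400 by $22,600, which is 19 full-or-partial $1,250 increments; reduction = 19 × $55 = $1,045, leaving $2,475.
Student Loan Interest Credit: 5% of the $46,100 excess over $314,900 is $2,305; credit = $2,925 − $2,305 = $620.
Apprenticeship Credit: $361,000 is below the $368,900 cutoff, so the full $2,450 applies.
Total: $2,475 + $620 + $2,450 = $5,545.

$5,545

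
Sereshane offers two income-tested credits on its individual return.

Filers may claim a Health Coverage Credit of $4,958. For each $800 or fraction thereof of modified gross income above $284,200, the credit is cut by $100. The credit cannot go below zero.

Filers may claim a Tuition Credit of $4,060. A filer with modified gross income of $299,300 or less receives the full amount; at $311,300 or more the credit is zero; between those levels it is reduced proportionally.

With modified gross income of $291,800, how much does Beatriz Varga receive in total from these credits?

$8,018

Health Coverage Credit: income exceeds $284,200 by $7,600, which is 10 full-or-partial $800 increments; reduction = 10 × $100 = $1,000, leaving $3,958.
Tuition Credit: $291,800 is at or below the $299,300 threshold, so the full $4,060 applies.
Total: $3,958 + $4,060 = $8,018.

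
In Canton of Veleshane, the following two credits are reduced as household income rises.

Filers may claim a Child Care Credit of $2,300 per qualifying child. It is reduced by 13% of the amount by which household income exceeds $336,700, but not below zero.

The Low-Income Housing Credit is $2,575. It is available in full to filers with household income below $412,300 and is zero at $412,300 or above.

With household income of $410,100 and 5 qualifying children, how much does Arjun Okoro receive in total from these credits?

Child Care Credit: base = 5 × $2,300 = $11,500. 13% of the $73,400 excess over $336,700 is $9,542; credit = $11,500 − $9,542 = $1,958.
Low-Income Housing Credit: $410,100 is below the $412,300 cutoff, so the full $2,575 applies.
Total: $1,958 + $2,575 = $4,533.

$4,533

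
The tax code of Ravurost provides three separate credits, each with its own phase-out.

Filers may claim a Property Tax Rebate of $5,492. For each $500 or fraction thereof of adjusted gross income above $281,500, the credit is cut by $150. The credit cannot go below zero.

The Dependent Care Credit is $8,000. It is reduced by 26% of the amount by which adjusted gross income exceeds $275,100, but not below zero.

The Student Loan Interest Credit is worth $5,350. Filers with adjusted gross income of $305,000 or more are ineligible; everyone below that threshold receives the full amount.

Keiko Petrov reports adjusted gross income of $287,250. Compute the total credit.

Property Tax Rebate: income exceeds $281,500 by $5,750, which is 12 full-or-partial $500 increments; reduction = 12 × $150 = $1,800, leaving $3,692.
Dependent Care Credit: 26% of the $12,150 excess over $275,100 is $3,159; credit = $8,000 − $3,159 = $4,841.
Student Loan Interest Credit: $287,250 is below the $305,000 cutoff, so the full $5,350 applies.
Total: $3,692 + $4,841 + $5,350 = $13,883.

$13,883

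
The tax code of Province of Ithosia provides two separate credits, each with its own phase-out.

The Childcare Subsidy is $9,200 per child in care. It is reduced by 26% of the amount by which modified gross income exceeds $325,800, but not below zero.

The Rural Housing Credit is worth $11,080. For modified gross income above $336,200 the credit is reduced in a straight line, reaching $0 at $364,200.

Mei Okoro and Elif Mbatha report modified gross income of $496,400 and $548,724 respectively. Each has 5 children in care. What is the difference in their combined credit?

$1,644

Mei ($496,400): Childcare Subsidy: base = 5 × $9,200 = $46,000. 26% of the $170,600 excess over $325,800 is $44,356; credit = $46,000 − $44,356 = $1,644. Rural Housing Credit: $496,400 is at or above $364,200, so the credit is $0. total $1,644 + $0 = $1,644
Elif ($548,724): Childcare Subsidy: base = 5 × $9,200 = $46,000. 26% of the $222,924 excess over $325,800 is $57,960.24 ≥ base, so the credit is $0. Rural Housing Credit: $548,724 is at or above $364,200, so the credit is $0. total $0 + $0 = $0
Difference: |$1,644 − $0| = $1,644.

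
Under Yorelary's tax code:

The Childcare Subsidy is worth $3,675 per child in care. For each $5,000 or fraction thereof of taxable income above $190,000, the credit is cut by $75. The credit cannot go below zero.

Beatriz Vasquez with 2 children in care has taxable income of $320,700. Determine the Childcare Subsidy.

Childcare Subsidy: base = 2 × $3,675 = $7,350. income exceeds $190,000 by $130,700, which is 27 full-or-partial $5,000 increments; reduction = 27 × $75 = $2,025, leaving $5,325.

$5,325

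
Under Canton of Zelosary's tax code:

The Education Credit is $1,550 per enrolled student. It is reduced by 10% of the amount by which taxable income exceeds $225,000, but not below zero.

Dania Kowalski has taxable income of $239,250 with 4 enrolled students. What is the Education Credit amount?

$4,775

Education Credit: base = 4 × $1,550 = $6,200. 10% of the $14,250 excess over $225,000 is $1,425; credit = $6,200 − $1,425 = $4,775.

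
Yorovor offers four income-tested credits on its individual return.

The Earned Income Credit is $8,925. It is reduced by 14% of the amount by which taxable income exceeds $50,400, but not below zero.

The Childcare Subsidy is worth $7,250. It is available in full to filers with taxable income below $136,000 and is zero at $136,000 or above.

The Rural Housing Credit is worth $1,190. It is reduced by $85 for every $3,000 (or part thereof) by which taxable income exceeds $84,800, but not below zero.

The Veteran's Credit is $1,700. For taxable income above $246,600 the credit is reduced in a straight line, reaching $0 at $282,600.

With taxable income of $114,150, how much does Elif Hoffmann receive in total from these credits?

$9,290

Earned Income Credit: 14% of the $63,750 excess over $50,400 is $8,925 ≥ base, so the credit is $0.
Childcare Subsidy: $114,150 is below the $136,000 cutoff, so the full $7,250 applies.
Rural Housing Credit: income exceeds $84,800 by $29,350, which is 10 full-or-partial $3,000 increments; reduction = 10 × $85 = $850, leaving $340.
Veteran's Credit: $114,150 is at or below the $246,600 threshold, so the full $1,700 applies.
Total: $0 + $7,250 + $340 + $1,700 = $9,290.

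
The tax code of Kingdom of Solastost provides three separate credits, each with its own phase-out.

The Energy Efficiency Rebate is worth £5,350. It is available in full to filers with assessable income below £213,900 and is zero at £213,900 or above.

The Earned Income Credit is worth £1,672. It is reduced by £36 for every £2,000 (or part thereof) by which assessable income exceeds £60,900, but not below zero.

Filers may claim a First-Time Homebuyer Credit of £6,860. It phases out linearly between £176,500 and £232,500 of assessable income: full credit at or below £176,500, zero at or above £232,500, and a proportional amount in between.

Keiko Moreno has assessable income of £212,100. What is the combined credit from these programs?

£7,849

Energy Efficiency Rebate: £212,100 is below the £213,900 cutoff, so the full £5,350 applies.
Earned Income Credit: income exceeds £60,900 by £151,200 → 76 increments × £36 = £2,736 ≥ base, so the credit is £0.
First-Time Homebuyer Credit: £212,100 is £35,600 into a £56,000 phase-out range, leaving 20,400/56,000 of the credit: £6,860 × 20,400/56,000 = £2,499.
Total: £5,350 + £0 + £2,499 = £7,849.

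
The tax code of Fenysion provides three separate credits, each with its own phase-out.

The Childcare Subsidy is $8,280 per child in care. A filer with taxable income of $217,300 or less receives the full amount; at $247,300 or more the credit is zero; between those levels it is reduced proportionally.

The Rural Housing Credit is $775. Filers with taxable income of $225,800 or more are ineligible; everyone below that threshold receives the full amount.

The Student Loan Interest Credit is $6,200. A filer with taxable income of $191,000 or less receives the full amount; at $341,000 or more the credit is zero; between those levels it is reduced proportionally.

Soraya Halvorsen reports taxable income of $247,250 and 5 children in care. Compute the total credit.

$3,944

Childcare Subsidy: base = 5 × $8,280 = $41,400. $247,250 is $29,950 into a $30,000 phase-out range, leaving 50/30,000 of the credit: $41,400 × 50/30,000 = $69.
Rural Housing Credit: $247,250 meets or exceeds the $225,800 cutoff, so the credit is $0.
Student Loan Interest Credit: $247,250 is $56,250 into a $150,000 phase-out range, leaving 93,750/150,000 of the credit: $6,200 × 93,750/150,000 = $3,875.
Total: $69 + $0 + $3,875 = $3,944.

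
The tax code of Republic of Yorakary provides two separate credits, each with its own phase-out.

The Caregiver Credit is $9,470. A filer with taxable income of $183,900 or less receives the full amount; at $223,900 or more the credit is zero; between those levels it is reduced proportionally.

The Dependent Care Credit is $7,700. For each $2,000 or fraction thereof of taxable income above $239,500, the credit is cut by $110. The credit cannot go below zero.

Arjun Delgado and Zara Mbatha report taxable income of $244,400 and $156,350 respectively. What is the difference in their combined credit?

Arjun ($244,400): Caregiver Credit: $244,400 is at or above $223,900, so the credit is $0. Dependent Care Credit: income exceeds $239,500 by $4,900, which is 3 full-or-partial $2,000 increments; reduction = 3 × $110 = $330, leaving $7,370. total $0 + $7,370 = $7,370
Zara ($156,350): Caregiver Credit: $156,350 is at or below the $183,900 threshold, so the full $9,470 applies. Dependent Care Credit: $156,350 is at or below the $239,500 threshold, so the full $7,700 applies. total $9,470 + $7,700 = $17,170
Difference: |$7,370 − $17,170| = $9,800.

$9,800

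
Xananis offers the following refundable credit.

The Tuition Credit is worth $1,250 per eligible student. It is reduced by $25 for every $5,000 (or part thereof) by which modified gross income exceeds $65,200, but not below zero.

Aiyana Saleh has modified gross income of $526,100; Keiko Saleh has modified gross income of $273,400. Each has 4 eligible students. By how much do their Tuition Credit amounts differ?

$1,275

Aiyana ($526,100): Tuition Credit: base = 4 × $1,250 = $5,000. income exceeds $65,200 by $460,900, which is 93 full-or-partial $5,000 increments; reduction = 93 × $25 = $2,325, leaving $2,675.
Keiko ($273,400): Tuition Credit: base = 4 × $1,250 = $5,000. income exceeds $65,200 by $208,200, which is 42 full-or-partial $5,000 increments; reduction = 42 × $25 = $1,050, leaving $3,950.
Difference: |$2,675 − $3,950| = $1,275.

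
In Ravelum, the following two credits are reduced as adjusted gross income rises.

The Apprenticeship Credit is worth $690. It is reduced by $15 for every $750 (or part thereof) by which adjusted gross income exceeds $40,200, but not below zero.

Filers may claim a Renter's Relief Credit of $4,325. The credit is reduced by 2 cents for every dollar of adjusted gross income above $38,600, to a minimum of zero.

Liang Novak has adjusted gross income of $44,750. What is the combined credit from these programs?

Apprenticeship Credit: income exceeds $40,200 by $4,550, which is 7 full-or-partial $750 increments; reduction = 7 × $15 = $105, leaving $585.
Renter's Relief Credit: 2% of the $6,150 excess over $38,600 is $123; credit = $4,325 − $123 = $4,202.
Total: $585 + $4,202 = $4,787.

$4,787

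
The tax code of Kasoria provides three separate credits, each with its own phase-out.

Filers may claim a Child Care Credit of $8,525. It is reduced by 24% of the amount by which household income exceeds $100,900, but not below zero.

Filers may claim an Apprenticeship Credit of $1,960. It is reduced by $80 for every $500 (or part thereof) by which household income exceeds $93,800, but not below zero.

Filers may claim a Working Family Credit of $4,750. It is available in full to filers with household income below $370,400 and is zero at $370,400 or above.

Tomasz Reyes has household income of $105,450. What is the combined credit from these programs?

Child Care Credit: 24% of the $4,550 excess over $100,900 is $1,092; credit = $8,525 − $1,092 = $7,433.
Apprenticeship Credit: income exceeds $93,800 by $11,650, which is 24 full-or-partial $500 increments; reduction = 24 × $80 = $1,920, leaving $40.
Working Family Credit: $105,450 is below the $370,400 cutoff, so the full $4,750 applies.
Total: $7,433 + $40 + $4,750 = $12,223.

$12,223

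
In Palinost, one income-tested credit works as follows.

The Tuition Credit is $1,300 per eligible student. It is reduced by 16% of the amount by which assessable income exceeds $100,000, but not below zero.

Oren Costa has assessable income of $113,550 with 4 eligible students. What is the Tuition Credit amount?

$3,032

Tuition Credit: base = 4 × $1,300 = $5,200. 16% of the $13,550 excess over $100,000 is $2,168; credit = $5,200 − $2,168 = $3,032.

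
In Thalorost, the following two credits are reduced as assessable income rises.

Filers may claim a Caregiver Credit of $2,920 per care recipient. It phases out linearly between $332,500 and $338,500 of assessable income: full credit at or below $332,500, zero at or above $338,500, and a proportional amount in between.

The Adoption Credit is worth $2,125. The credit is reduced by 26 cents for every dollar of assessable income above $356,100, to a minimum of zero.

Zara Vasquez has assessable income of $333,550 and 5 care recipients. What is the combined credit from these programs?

Caregiver Credit: base = 5 × $2,920 = $14,600. $333,550 is $1,050 into a $6,000 phase-out range, leaving 4,950/6,000 of the credit: $14,600 × 4,950/6,000 = $12,045.
Adoption Credit: $333,550 is at or below the $356,100 threshold, so the full $2,125 applies.
Total: $12,045 + $2,125 = $14,170.

$14,170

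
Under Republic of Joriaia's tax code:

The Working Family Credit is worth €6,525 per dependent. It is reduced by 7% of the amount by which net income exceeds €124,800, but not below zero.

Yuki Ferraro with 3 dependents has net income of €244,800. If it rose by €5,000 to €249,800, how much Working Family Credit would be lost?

At €244,800 — base = 3 × €6,525 = €19,575. 7% of the €120,000 excess over €124,800 is €8,400; credit = €19,575 − €8,400 = €11,175.
At €249,800 — base = 3 × €6,525 = €19,575. 7% of the €125,000 excess over €124,800 is €8,750; credit = €19,575 − €8,750 = €10,825.
Lost: €11,175 − €10,825 = €350.

€350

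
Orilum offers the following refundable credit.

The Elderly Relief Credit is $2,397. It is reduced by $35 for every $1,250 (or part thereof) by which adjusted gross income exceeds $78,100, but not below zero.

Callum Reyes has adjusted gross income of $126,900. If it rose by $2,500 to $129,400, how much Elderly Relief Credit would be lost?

At $126,900 — income exceeds $78,100 by $48,800, which is 40 full-or-partial $1,250 increments; reduction = 40 × $35 = $1,400, leaving $997.
At $129,400 — income exceeds $78,100 by $51,300, which is 42 full-or-partial $1,250 increments; reduction = 42 × $35 = $1,470, leaving $927.
Lost: $997 − $927 = $70.

$70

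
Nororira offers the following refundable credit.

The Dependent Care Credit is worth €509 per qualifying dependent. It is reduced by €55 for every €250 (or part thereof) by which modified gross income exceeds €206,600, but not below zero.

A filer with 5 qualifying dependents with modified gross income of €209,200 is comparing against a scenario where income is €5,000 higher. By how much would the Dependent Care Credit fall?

€1,100

At €209,200 — base = 5 × €509 = €2,545. income exceeds €206,600 by €2,600, which is 11 full-or-partial €250 increments; reduction = 11 × €55 = €605, leaving €1,940.
At €214,200 — base = 5 × €509 = €2,545. income exceeds €206,600 by €7,600, which is 31 full-or-partial €250 increments; reduction = 31 × €55 = €1,705, leaving €840.
Lost: €1,940 − €840 = €1,100.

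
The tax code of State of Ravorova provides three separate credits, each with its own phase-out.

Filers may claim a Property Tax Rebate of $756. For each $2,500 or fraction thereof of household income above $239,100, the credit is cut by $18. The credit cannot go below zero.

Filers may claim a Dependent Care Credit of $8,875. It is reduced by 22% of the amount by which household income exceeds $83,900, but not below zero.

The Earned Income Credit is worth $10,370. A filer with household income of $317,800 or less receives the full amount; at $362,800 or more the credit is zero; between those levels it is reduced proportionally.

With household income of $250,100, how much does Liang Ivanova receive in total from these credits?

$11,036

Property Tax Rebate: income exceeds $239,100 by $11,000, which is 5 full-or-partial $2,500 increments; reduction = 5 × $18 = $90, leaving $666.
Dependent Care Credit: 22% of the $166,200 excess over $83,900 is $36,564 ≥ base, so the credit is $0.
Earned Income Credit: $250,100 is at or below the $317,800 threshold, so the full $10,370 applies.
Total: $666 + $0 + $10,370 = $11,036.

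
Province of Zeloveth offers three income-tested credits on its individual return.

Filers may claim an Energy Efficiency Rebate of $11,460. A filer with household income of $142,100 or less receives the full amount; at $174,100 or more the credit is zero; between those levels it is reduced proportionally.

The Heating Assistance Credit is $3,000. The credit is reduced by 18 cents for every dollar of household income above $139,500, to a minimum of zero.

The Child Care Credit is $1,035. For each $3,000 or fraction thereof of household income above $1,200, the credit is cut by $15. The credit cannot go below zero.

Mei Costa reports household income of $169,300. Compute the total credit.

$1,899

Energy Efficiency Rebate: $169,300 is $27,200 into a $32,000 phase-out range, leaving 4,800/32,000 of the credit: $11,460 × 4,800/32,000 = $1,719.
Heating Assistance Credit: 18% of the $29,800 excess over $139,500 is $5,364 ≥ base, so the credit is $0.
Child Care Credit: income exceeds $1,200 by $168,100, which is 57 full-or-partial $3,000 increments; reduction = 57 × $15 = $855, leaving $180.
Total: $1,719 + $0 + $180 = $1,899.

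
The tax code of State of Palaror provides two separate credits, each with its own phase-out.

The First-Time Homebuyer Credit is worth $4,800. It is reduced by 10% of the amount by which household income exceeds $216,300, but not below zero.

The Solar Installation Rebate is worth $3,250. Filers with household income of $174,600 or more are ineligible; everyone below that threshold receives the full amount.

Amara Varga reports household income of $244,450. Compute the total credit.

First-Time Homebuyer Credit: 10% of the $28,150 excess over $216,300 is $2,815; credit = $4,800 − $2,815 = $1,985.
Solar Installation Rebate: $244,450 meets or exceeds the $174,600 cutoff, so the credit is $0.
Total: $1,985 + $0 = $1,985.

$1,985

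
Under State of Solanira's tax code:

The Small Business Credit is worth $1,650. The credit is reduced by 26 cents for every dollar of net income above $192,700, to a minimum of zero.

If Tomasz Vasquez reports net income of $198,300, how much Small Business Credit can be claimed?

$194

Small Business Credit: 26% of the $5,600 excess over $192,700 is $1,456; credit = $1,650 − $1,456 = $194.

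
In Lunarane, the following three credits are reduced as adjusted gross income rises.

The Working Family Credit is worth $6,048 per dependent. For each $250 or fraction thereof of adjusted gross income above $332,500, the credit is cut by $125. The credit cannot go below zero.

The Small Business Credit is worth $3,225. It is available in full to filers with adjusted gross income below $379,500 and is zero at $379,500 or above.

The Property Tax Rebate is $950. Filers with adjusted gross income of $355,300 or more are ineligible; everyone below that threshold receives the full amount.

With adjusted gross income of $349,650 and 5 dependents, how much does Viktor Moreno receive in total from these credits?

Working Family Credit: base = 5 × $6,048 = $30,240. income exceeds $332,500 by $17,150, which is 69 full-or-partial $250 increments; reduction = 69 × $125 = $8,625, leaving $21,615.
Small Business Credit: $349,650 is below the $379,500 cutoff, so the full $3,225 applies.
Property Tax Rebate: $349,650 is below the $355,300 cutoff, so the full $950 applies.
Total: $21,615 + $3,225 + $950 = $25,790.

$25,790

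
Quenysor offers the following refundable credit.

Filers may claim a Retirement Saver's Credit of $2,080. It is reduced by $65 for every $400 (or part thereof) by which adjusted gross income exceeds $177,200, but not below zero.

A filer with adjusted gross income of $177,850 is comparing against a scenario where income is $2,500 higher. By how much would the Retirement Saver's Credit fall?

At $177,850 — income exceeds $177,200 by $650, which is 2 full-or-partial $400 increments; reduction = 2 × $65 = $130, leaving $1,950.
At $180,350 — income exceeds $177,200 by $3,150, which is 8 full-or-partial $400 increments; reduction = 8 × $65 = $520, leaving $1,560.
Lost: $1,950 − $1,560 = $390.

$390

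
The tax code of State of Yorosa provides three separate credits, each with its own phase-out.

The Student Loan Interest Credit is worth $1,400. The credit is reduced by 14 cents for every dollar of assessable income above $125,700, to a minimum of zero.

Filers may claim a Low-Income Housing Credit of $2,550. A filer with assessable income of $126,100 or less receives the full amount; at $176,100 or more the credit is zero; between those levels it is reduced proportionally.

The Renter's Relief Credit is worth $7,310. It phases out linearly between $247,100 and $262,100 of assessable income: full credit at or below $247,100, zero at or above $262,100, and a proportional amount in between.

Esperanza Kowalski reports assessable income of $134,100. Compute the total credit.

$9,676

Student Loan Interest Credit: 14% of the $8,400 excess over $125,700 is $1,176; credit = $1,400 − $1,176 = $224.
Low-Income Housing Credit: $134,100 is $8,000 into a $50,000 phase-out range, leaving 42,000/50,000 of the credit: $2,550 × 42,000/50,000 = $2,142.
Renter's Relief Credit: $134,100 is at or below the $247,100 threshold, so the full $7,310 applies.
Total: $224 + $2,142 + $7,310 = $9,676.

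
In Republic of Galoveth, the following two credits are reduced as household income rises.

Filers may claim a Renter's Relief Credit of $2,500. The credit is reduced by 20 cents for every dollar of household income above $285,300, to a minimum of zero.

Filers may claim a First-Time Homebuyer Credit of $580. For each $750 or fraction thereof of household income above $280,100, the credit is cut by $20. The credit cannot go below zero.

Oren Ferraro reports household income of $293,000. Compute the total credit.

$1,180

Renter's Relief Credit: 20% of the $7,700 excess over $285,300 is $1,540; credit = $2,500 − $1,540 = $960.
First-Time Homebuyer Credit: income exceeds $280,100 by $12,900, which is 18 full-or-partial $750 increments; reduction = 18 × $20 = $360, leaving $220.
Total: $960 + $220 = $1,180.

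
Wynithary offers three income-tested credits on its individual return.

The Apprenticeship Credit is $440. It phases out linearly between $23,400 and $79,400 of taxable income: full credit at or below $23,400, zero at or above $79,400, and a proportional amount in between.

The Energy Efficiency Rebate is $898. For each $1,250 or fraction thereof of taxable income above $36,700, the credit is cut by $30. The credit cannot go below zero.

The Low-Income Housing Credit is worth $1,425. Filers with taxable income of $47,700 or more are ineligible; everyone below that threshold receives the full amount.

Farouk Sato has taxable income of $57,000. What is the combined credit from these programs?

Apprenticeship Credit: $57,000 is $33,600 into a $56,000 phase-out range, leaving 22,400/56,000 of the credit: $440 × 22,400/56,000 = $176.
Energy Efficiency Rebate: income exceeds $36,700 by $20,300, which is 17 full-or-partial $1,250 increments; reduction = 17 × $30 = $510, leaving $388.
Low-Income Housing Credit: $57,000 meets or exceeds the $47,700 cutoff, so the credit is $0.
Total: $176 + $388 + $0 = $564.

$564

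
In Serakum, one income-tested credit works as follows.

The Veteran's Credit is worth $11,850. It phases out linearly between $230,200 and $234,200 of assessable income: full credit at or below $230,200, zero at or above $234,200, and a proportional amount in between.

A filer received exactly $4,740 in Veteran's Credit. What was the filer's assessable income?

$232,600

$4,740 is 4,740/11,850 of the full $11,850, so 7,110/11,850 of the $4,000 range has been used: income = $230,200 + $4,000 × 7,110/11,850 = $232,600.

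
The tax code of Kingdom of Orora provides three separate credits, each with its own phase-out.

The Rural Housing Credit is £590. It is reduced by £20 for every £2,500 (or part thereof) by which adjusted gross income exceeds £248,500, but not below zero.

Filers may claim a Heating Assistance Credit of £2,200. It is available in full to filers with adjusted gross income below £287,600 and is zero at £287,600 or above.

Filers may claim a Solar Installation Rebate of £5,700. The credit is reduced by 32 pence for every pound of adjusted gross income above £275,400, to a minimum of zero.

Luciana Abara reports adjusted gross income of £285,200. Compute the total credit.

£5,054

Rural Housing Credit: income exceeds £248,500 by £36,700, which is 15 full-or-partial £2,500 increments; reduction = 15 × £20 = £300, leaving £290.
Heating Assistance Credit: £285,200 is below the £287,600 cutoff, so the full £2,200 applies.
Solar Installation Rebate: 32% of the £9,800 excess over £275,400 is £3,136; credit = £5,700 − £3,136 = £2,564.
Total: £290 + £2,200 + £2,564 = £5,054.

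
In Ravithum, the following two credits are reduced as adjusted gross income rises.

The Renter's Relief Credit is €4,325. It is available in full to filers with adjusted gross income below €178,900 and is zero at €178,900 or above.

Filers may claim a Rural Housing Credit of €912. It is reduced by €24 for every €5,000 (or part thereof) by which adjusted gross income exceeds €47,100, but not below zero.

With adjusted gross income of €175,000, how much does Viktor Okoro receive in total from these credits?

€4,613

Renter's Relief Credit: €175,000 is below the €178,900 cutoff, so the full €4,325 applies.
Rural Housing Credit: income exceeds €47,100 by €127,900, which is 26 full-or-partial €5,000 increments; reduction = 26 × €24 = €624, leaving €288.
Total: €4,325 + €288 = €4,613.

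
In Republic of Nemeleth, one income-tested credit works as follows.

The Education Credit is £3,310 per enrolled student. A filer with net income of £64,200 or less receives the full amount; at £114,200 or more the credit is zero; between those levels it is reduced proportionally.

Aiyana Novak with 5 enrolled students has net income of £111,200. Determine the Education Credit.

Education Credit: base = 5 × £3,310 = £16,550. £111,200 is £47,000 into a £50,000 phase-out range, leaving 3,000/50,000 of the credit: £16,550 × 3,000/50,000 = £993.

£993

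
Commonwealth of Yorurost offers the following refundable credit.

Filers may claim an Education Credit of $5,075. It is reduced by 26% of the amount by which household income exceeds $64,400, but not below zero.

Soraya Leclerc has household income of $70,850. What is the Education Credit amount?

$3,398

Education Credit: 26% of the $6,450 excess over $64,400 is $1,677; credit = $5,075 − $1,677 = $3,398.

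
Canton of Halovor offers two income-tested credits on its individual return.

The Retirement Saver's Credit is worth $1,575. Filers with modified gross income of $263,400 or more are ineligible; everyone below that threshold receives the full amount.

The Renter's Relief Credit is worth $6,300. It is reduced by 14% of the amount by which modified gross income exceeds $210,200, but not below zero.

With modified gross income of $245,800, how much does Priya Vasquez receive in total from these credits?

$2,891

Retirement Saver's Credit: $245,800 is below the $263,400 cutoff, so the full $1,575 applies.
Renter's Relief Credit: 14% of the $35,600 excess over $210,200 is $4,984; credit = $6,300 − $4,984 = $1,316.
Total: $1,575 + $1,316 = $2,891.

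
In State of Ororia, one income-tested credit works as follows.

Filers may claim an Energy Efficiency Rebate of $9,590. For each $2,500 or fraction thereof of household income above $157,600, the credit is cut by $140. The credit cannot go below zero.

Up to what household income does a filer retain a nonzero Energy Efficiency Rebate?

After 68 increments the reduction is 68 × $140 = $9,520, leaving $70; one more increment wipes it out. Increment 68 ends at excess 68 × $2,500 = $170,000, so the highest qualifying income is $157,600 + $170,000 = $327,600.

$327,600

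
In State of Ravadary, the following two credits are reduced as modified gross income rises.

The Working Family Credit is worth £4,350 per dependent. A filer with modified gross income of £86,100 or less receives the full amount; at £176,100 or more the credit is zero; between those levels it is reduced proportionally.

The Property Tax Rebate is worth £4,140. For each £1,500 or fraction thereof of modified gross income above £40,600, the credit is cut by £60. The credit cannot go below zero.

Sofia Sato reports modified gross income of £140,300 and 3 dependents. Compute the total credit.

Working Family Credit: base = 3 × £4,350 = £13,050. £140,300 is £54,200 into a £90,000 phase-out range, leaving 35,800/90,000 of the credit: £13,050 × 35,800/90,000 = £5,191.
Property Tax Rebate: income exceeds £40,600 by £99,700, which is 67 full-or-partial £1,500 increments; reduction = 67 × £60 = £4,020, leaving £120.
Total: £5,191 + £120 = £5,311.

£5,311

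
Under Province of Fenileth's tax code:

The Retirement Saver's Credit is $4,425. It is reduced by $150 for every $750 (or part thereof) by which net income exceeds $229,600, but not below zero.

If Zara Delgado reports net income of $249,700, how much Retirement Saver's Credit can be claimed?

Retirement Saver's Credit: income exceeds $229,600 by $20,100, which is 27 full-or-partial $750 increments; reduction = 27 × $150 = $4,050, leaving $375.

$375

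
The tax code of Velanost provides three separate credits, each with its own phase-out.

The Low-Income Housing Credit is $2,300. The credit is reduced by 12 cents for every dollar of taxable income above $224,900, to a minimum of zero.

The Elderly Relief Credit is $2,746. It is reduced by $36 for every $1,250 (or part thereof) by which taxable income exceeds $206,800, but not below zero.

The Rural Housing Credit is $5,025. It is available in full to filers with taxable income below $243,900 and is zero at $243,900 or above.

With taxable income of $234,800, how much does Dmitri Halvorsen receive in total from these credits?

Low-Income Housing Credit: 12% of the $9,900 excess over $224,900 is $1,188; credit = $2,300 − $1,188 = $1,112.
Elderly Relief Credit: income exceeds $206,800 by $28,000, which is 23 full-or-partial $1,250 increments; reduction = 23 × $36 = $828, leaving $1,918.
Rural Housing Credit: $234,800 is below the $243,900 cutoff, so the full $5,025 applies.
Total: $1,112 + $1,918 + $5,025 = $8,055.

$8,055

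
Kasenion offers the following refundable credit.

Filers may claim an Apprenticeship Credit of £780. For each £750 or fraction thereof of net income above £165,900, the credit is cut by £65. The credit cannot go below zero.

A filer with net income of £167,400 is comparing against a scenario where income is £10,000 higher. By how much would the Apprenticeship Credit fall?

At £167,400 — income exceeds £165,900 by £1,500, which is 2 full-or-partial £750 increments; reduction = 2 × £65 = £130, leaving £650.
At £177,400 — income exceeds £165,900 by £11,500 → 16 increments × £65 = £1,040 ≥ base, so the credit is £0.
Lost: £650 − £0 = £650.

£650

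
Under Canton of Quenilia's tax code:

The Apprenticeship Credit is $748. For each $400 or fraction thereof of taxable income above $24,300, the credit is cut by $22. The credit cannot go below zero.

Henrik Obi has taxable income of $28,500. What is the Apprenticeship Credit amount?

$506

Apprenticeship Credit: income exceeds $24,300 by $4,200, which is 11 full-or-partial $400 increments; reduction = 11 × $22 = $242, leaving $506.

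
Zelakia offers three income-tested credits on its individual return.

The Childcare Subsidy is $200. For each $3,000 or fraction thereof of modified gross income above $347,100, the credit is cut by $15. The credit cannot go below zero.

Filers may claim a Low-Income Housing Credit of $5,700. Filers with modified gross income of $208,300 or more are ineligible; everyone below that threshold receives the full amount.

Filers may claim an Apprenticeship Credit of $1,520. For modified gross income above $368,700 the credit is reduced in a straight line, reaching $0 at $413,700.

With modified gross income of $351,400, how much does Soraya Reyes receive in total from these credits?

Childcare Subsidy: income exceeds $347,100 by $4,300, which is 2 full-or-partial $3,000 increments; reduction = 2 × $15 = $30, leaving $170.
Low-Income Housing Credit: $351,400 meets or exceeds the $208,300 cutoff, so the credit is $0.
Apprenticeship Credit: $351,400 is at or below the $368,700 threshold, so the full $1,520 applies.
Total: $170 + $0 + $1,520 = $1,690.

$1,690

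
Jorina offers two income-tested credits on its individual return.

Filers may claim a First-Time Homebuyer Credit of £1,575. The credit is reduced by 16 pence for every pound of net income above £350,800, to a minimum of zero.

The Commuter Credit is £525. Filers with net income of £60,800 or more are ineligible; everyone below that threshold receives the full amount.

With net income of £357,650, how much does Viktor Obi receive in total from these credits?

£479

First-Time Homebuyer Credit: 16% of the £6,850 excess over £350,800 is £1,096; credit = £1,575 − £1,096 = £479.
Commuter Credit: £357,650 meets or exceeds the £60,800 cutoff, so the credit is £0.
Total: £479 + £0 = £479.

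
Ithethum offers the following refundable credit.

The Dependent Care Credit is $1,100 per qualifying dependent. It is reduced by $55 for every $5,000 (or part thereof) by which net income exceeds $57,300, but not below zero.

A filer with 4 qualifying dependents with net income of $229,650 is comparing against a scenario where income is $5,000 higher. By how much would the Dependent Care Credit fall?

$55

At $229,650 — base = 4 × $1,100 = $4,400. income exceeds $57,300 by $172,350, which is 35 full-or-partial $5,000 increments; reduction = 35 × $55 = $1,925, leaving $2,475.
At $234,650 — base = 4 × $1,100 = $4,400. income exceeds $57,300 by $177,350, which is 36 full-or-partial $5,000 increments; reduction = 36 × $55 = $1,980, leaving $2,420.
Lost: $2,475 − $2,420 = $55.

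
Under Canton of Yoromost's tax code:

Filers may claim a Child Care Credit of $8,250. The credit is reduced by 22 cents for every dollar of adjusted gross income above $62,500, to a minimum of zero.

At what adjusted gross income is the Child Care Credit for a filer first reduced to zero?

The credit falls by 22% of each dollar above $62,500, so it reaches zero when the excess is $8,250 / 22% = $37,500: income = $62,500 + $37,500 = $100,000.

$100,000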